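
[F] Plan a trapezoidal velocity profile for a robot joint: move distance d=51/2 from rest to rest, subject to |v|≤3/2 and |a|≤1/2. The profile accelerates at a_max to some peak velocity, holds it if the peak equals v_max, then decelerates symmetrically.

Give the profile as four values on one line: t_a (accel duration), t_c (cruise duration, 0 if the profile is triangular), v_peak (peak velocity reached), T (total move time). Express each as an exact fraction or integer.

t_a=3 t_c=14 v_peak=3/2 T=20

vₘ²/aₘ = (3/2)²/(1/2) = 9/2
51/2 ≥ 9/2 so v_max reached
t_a = (3/2)/(1/2) = 3; v_peak = 3/2
d_cruise = 51/2 − 9/2 = 21; t_c = 21/(3/2) = 14
T = 2·3 + 14 = 20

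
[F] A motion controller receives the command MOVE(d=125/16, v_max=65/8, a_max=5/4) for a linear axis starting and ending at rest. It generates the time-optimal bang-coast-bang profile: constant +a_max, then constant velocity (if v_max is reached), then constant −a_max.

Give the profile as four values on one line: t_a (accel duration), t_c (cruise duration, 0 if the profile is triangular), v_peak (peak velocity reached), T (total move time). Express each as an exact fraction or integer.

(v_max)²/a_max = (65/8)²/(5/4) = 845/16
125/16 < 845/16 so t_c = 0
v_peak = √(125/16·5/4) = √(625/64) = 25/8
t_a = (25/8)/(5/4) = 5/2; t_c = 0
T = 2·5/2 = 5

t_a=5/2 t_c=0 v_peak=25/8 T=5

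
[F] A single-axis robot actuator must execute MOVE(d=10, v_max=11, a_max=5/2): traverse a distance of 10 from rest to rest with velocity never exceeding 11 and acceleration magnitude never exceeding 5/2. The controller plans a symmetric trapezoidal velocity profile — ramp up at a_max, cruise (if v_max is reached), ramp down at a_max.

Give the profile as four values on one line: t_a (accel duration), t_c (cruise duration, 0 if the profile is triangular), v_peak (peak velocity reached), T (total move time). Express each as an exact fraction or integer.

(v_max)²/a_max = 11²/(5/2) = 242/5
10 < 242/5 → triangular
v_peak = √(10·5/2) = √25 = 5
t_a = 5/(5/2) = 2; t_c = 0
T = 2·2 = 4

t_a=2 t_c=0 v_peak=5 T=4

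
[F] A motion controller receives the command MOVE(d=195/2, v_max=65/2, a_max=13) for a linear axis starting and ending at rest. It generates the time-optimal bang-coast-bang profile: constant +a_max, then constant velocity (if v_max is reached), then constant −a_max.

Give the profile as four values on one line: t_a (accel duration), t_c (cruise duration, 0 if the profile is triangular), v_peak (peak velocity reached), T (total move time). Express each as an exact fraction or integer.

t_a=5/2 t_c=1/2 v_peak=65/2 T=11/2

v_max²/a_max = (65/2)²/13 = 325/4
195/2 ≥ 325/4 so v_max reached
t_a = (65/2)/13 = 5/2; v_peak = 65/2
d_cruise = 195/2 − 325/4 = 65/4; t_c = (65/4)/(65/2) = 1/2
T = 2·5/2 + 1/2 = 11/2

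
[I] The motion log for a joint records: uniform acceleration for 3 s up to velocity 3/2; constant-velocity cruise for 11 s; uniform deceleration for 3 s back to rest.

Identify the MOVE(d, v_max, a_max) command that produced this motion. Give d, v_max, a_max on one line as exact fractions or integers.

a_max = (3/2)/3 = 1/2
d_a = ½·3/2·3 = 9/4; d_c = 3/2·11 = 33/2
d = 2·9/4 + 33/2 = 21
t_c = 11 > 0 so v_max = 3/2

d=21 v_max=3/2 a_max=1/2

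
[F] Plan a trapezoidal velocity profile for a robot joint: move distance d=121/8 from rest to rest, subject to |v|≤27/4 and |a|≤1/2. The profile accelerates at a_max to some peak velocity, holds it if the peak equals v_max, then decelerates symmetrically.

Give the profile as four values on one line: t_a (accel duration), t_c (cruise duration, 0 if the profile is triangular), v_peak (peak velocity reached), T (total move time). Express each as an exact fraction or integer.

t_a=11/2 t_c=0 v_peak=11/4 T=11

vₘ²/aₘ = (27/4)²/(1/2) = 729/8
121/8 < 729/8 → triangular
v_peak = √(121/8·1/2) = √(121/16) = 11/4
t_a = (11/4)/(1/2) = 11/2; t_c = 0
T = 2·11/2 = 11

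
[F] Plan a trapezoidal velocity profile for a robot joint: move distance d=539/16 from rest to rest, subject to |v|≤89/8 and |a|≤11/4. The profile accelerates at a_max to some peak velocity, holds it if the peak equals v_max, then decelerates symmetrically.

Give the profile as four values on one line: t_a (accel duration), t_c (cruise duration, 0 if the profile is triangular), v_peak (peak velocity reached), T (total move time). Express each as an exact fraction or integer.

(v_max)²/a_max = (89/8)²/(11/4) = 7921/176
539/16 < 7921/176 ⇒ no cruise
v_peak = √(539/16·11/4) = √(5929/64) = 77/8
t_a = (77/8)/(11/4) = 7/2; t_c = 0
T = 2·7/2 = 7

t_a=7/2 t_c=0 v_peak=77/8 T=7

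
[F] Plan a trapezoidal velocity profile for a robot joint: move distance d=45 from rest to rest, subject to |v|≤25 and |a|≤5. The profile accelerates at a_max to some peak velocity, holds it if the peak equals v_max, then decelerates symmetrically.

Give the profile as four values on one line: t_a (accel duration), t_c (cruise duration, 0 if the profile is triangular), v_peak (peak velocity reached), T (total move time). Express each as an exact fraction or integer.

vₘ²/aₘ = 25²/5 = 125
45 < 125 ⇒ no cruise
v_peak = √(45·5) = √225 = 15
t_a = 15/5 = 3; t_c = 0
T = 2·3 = 6

t_a=3 t_c=0 v_peak=15 T=6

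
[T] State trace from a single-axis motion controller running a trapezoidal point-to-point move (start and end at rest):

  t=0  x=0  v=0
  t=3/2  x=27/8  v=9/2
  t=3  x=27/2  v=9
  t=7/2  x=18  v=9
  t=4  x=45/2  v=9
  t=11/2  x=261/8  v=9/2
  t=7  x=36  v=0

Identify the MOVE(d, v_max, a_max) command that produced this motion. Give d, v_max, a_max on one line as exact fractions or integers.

d=36 v_max=9 a_max=3

final state: t=7, x=36, v=0 → d = 36
a_max = (9/2−0)/(3/2−0) = 3
max v = 9 over t∈[3,4] → v_max = 9
check: 9·(3+1) = 36 ✓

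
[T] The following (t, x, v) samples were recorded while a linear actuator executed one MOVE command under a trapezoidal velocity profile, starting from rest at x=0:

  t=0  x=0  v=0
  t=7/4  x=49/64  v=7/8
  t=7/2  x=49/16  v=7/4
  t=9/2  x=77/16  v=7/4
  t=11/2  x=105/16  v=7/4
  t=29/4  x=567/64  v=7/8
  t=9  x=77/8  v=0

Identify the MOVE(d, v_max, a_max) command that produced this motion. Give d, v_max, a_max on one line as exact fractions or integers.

final state: t=9, x=77/8, v=0 → d = 77/8
a_max = (7/8−0)/(7/4−0) = 1/2
max v = 7/4 over t∈[7/2,11/2] → v_max = 7/4
check: 7/4·(7/2+2) = 77/8 ✓

d=77/8 v_max=7/4 a_max=1/2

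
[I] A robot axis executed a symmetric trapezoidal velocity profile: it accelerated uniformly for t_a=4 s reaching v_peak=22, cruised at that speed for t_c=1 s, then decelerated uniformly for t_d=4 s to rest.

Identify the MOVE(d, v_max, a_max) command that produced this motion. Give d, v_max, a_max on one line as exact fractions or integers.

a_max = 22/4 = 11/2
d_a = ½·22·4 = 44; d_c = 22·1 = 22
d = 2·44 + 22 = 110
t_c = 1 > 0 so v_max = 22

d=110 v_max=22 a_max=11/2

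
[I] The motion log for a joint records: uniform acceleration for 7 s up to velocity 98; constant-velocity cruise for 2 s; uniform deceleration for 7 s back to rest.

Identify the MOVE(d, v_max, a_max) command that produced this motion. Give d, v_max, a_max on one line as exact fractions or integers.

a_max = 98/7 = 14
d_a = ½·98·7 = 343; d_c = 98·2 = 196
d = 2·343 + 196 = 882
t_c = 2 > 0 → v_max = v_peak = 98

d=882 v_max=98 a_max=14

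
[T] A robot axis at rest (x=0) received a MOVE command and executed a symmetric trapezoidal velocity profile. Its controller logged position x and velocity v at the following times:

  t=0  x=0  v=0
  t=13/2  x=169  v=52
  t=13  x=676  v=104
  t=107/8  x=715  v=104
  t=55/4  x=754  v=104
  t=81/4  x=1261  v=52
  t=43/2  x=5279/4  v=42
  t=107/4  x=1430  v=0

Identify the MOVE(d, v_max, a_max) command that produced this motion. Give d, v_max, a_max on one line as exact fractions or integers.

d=1430 v_max=104 a_max=8

final state: t=107/4, x=1430, v=0 → d = 1430
a_max = (52−0)/(13/2−0) = 8
max v = 104 over t∈[13,55/4] → v_max = 104
check: 104·(13+3/4) = 1430 ✓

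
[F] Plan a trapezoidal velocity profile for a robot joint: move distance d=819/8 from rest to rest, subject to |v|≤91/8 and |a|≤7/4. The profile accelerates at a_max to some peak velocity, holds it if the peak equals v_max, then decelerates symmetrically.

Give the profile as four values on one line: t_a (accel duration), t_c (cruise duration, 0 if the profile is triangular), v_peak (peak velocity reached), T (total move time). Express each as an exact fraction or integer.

(v_max)²/a_max = (91/8)²/(7/4) = 1183/16
819/8 ≥ 1183/16 → trapezoidal
t_a = (91/8)/(7/4) = 13/2; v_peak = 91/8
d_cruise = 819/8 − 1183/16 = 455/16; t_c = (455/16)/(91/8) = 5/2
T = 2·13/2 + 5/2 = 31/2

t_a=13/2 t_c=5/2 v_peak=91/8 T=31/2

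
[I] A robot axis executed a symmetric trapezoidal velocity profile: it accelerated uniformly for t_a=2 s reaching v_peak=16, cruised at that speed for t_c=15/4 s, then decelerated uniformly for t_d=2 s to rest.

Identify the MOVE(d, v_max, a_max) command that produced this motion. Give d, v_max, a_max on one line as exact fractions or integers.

d=92 v_max=16 a_max=8

a_max = 16/2 = 8
d_a = ½·16·2 = 16; d_c = 16·15/4 = 60
d = 2·16 + 60 = 92
t_c = 15/4 > 0 ⇒ limit active, v_max = 16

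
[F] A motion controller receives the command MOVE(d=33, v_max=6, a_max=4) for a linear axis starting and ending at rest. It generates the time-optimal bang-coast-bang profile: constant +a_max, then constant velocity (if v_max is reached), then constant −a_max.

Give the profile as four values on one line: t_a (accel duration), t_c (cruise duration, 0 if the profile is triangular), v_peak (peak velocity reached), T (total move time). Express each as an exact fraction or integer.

(v_max)²/a_max = 6²/4 = 9
33 ≥ 9 → trapezoidal
t_a = 6/4 = 3/2; v_peak = 6
d_cruise = 33 − 9 = 24; t_c = 24/6 = 4
T = 2·3/2 + 4 = 7

t_a=3/2 t_c=4 v_peak=6 T=7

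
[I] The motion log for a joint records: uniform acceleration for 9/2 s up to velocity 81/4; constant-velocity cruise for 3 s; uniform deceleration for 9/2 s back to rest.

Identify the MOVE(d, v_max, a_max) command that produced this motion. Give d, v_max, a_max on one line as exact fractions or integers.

d=1215/8 v_max=81/4 a_max=9/2

a_max = (81/4)/(9/2) = 9/2
d_a = ½·81/4·9/2 = 729/16; d_c = 81/4·3 = 243/4
d = 2·729/16 + 243/4 = 1215/8
t_c = 3 > 0 ⇒ limit active, v_max = 81/4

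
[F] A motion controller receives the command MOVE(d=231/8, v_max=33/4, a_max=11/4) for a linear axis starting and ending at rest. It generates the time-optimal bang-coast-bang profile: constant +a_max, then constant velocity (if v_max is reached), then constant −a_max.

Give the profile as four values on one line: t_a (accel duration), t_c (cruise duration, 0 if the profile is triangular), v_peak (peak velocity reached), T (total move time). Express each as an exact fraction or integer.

t_a=3 t_c=1/2 v_peak=33/4 T=13/2

vₘ²/aₘ = (33/4)²/(11/4) = 99/4
231/8 ≥ 99/4 so v_max reached
t_a = (33/4)/(11/4) = 3; v_peak = 33/4
d_cruise = 231/8 − 99/4 = 33/8; t_c = (33/8)/(33/4) = 1/2
T = 2·3 + 1/2 = 13/2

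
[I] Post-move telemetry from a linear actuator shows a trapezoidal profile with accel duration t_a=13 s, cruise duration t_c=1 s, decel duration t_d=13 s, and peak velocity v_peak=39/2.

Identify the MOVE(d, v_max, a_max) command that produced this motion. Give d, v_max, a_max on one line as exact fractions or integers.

d=273 v_max=39/2 a_max=3/2

a_max = (39/2)/13 = 3/2
d_a = ½·39/2·13 = 507/4; d_c = 39/2·1 = 39/2
d = 2·507/4 + 39/2 = 273
t_c = 1 > 0 so v_max = 39/2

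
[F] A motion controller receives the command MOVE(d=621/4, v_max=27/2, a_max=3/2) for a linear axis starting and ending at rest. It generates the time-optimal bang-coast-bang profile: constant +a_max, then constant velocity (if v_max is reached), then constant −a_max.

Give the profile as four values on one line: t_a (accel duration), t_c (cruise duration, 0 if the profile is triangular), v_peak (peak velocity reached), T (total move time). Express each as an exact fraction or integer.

t_a=9 t_c=5/2 v_peak=27/2 T=41/2

v_max²/a_max = (27/2)²/(3/2) = 243/2
621/4 ≥ 243/2 ⇒ cruise phase
t_a = (27/2)/(3/2) = 9; v_peak = 27/2
d_cruise = 621/4 − 243/2 = 135/4; t_c = (135/4)/(27/2) = 5/2
T = 2·9 + 5/2 = 41/2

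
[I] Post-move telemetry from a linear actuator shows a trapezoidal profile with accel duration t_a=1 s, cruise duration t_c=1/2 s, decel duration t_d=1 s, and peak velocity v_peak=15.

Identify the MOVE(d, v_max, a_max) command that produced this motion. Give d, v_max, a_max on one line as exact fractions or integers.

a_max = 15/1 = 15
d_a = ½·15·1 = 15/2; d_c = 15·1/2 = 15/2
d = 2·15/2 + 15/2 = 45/2
t_c = 1/2 > 0 so v_max = 15

d=45/2 v_max=15 a_max=15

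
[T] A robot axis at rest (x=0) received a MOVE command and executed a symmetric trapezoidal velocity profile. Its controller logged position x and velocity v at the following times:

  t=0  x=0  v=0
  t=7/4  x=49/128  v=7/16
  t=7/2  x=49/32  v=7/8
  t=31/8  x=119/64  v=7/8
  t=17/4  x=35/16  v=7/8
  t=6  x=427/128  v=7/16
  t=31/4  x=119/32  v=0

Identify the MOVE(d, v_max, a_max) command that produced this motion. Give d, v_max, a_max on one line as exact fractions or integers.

final state: t=31/4, x=119/32, v=0 → d = 119/32
a_max = (7/16−0)/(7/4−0) = 1/4
max v = 7/8 over t∈[7/2,17/4] → v_max = 7/8
check: 7/8·(7/2+3/4) = 119/32 ✓

d=119/32 v_max=7/8 a_max=1/4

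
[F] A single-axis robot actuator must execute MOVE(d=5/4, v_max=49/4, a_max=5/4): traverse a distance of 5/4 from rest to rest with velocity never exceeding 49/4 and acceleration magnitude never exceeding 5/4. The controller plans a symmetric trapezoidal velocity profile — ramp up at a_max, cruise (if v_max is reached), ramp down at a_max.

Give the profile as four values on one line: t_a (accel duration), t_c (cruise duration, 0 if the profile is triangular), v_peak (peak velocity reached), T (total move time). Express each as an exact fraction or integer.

t_a=1 t_c=0 v_peak=5/4 T=2

(v_max)²/a_max = (49/4)²/(5/4) = 2401/20
5/4 < 2401/20 so t_c = 0
v_peak = √(5/4·5/4) = √(25/16) = 5/4
t_a = (5/4)/(5/4) = 1; t_c = 0
T = 2·1 = 2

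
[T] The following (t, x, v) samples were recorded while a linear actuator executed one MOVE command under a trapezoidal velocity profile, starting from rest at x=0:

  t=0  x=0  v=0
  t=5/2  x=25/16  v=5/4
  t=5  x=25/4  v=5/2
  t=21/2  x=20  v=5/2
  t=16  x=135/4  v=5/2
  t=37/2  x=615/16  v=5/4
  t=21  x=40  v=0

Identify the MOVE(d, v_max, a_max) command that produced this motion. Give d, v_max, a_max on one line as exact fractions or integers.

d=40 v_max=5/2 a_max=1/2

final state: t=21, x=40, v=0 → d = 40
a_max = (5/4−0)/(5/2−0) = 1/2
max v = 5/2 over t∈[5,16] → v_max = 5/2
check: 5/2·(5+11) = 40 ✓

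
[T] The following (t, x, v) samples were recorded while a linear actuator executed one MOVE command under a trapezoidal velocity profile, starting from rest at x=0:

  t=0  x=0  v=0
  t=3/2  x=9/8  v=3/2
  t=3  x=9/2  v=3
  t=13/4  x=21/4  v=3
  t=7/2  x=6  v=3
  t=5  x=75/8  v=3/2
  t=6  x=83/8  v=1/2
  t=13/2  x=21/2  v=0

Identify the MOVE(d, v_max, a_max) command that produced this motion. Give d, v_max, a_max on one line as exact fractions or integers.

d=21/2 v_max=3 a_max=1

final state: t=13/2, x=21/2, v=0 → d = 21/2
a_max = (3/2−0)/(3/2−0) = 1
max v = 3 over t∈[3,7/2] → v_max = 3
check: 3·(3+1/2) = 21/2 ✓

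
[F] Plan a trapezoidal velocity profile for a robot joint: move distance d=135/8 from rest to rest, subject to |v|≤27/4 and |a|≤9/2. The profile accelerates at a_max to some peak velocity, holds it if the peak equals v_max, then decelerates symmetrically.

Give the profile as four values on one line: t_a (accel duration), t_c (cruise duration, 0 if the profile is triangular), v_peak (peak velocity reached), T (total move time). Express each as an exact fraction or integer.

v_max²/a_max = (27/4)²/(9/2) = 81/8
135/8 ≥ 81/8 → trapezoidal
t_a = (27/4)/(9/2) = 3/2; v_peak = 27/4
d_cruise = 135/8 − 81/8 = 27/4; t_c = (27/4)/(27/4) = 1
T = 2·3/2 + 1 = 4

t_a=3/2 t_c=1 v_peak=27/4 T=4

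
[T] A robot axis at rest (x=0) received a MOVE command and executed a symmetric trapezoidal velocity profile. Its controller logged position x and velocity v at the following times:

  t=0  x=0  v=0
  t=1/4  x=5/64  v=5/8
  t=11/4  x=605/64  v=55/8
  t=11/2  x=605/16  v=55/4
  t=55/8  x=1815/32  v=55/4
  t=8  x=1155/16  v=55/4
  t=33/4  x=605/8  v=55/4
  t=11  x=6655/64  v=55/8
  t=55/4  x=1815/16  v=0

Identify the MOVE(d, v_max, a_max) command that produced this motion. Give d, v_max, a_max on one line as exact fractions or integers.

final state: t=55/4, x=1815/16, v=0 → d = 1815/16
a_max = (5/8−0)/(1/4−0) = 5/2
max v = 55/4 over t∈[11/2,33/4] → v_max = 55/4
check: 55/4·(11/2+11/4) = 1815/16 ✓

d=1815/16 v_max=55/4 a_max=5/2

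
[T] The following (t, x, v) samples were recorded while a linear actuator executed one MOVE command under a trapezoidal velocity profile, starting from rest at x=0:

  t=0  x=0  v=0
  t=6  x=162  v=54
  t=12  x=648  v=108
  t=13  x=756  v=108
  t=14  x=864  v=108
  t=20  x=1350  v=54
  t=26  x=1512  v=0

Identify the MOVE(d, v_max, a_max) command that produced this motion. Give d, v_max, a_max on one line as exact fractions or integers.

final state: t=26, x=1512, v=0 → d = 1512
a_max = (54−0)/(6−0) = 9
max v = 108 over t∈[12,14] → v_max = 108
check: 108·(12+2) = 1512 ✓

d=1512 v_max=108 a_max=9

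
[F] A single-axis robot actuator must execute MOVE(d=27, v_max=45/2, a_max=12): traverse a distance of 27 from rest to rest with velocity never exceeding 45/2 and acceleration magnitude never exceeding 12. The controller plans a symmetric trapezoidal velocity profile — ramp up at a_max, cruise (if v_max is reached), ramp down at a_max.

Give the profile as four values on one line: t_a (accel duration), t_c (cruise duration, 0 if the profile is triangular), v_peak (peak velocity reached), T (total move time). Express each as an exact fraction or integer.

t_a=3/2 t_c=0 v_peak=18 T=3

vₘ²/aₘ = (45/2)²/12 = 675/16
27 < 675/16 → triangular
v_peak = √(27·12) = √324 = 18
t_a = 18/12 = 3/2; t_c = 0
T = 2·3/2 = 3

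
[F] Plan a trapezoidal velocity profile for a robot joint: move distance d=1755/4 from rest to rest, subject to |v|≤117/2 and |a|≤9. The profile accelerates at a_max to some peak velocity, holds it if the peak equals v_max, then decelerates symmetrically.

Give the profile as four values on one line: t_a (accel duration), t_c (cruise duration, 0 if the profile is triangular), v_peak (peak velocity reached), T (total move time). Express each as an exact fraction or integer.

v_max²/a_max = (117/2)²/9 = 1521/4
1755/4 ≥ 1521/4 → trapezoidal
t_a = (117/2)/9 = 13/2; v_peak = 117/2
d_cruise = 1755/4 − 1521/4 = 117/2; t_c = (117/2)/(117/2) = 1
T = 2·13/2 + 1 = 14

t_a=13/2 t_c=1 v_peak=117/2 T=14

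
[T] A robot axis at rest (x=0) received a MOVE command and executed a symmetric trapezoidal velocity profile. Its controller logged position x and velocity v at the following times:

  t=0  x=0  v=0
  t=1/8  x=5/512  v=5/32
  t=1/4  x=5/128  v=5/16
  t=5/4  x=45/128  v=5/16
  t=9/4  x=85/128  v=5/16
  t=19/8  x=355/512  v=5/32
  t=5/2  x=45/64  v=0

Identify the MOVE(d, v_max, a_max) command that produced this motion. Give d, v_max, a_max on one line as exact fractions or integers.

final state: t=5/2, x=45/64, v=0 → d = 45/64
a_max = (5/32−0)/(1/8−0) = 5/4
max v = 5/16 over t∈[1/4,9/4] → v_max = 5/16
check: 5/16·(1/4+2) = 45/64 ✓

d=45/64 v_max=5/16 a_max=5/4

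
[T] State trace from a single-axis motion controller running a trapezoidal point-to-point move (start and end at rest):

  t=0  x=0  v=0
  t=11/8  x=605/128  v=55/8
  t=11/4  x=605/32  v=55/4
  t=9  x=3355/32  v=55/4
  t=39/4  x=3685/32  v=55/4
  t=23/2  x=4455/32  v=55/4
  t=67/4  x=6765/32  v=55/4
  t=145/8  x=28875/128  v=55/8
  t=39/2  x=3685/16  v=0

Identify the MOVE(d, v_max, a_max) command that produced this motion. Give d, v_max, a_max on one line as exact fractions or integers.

final state: t=39/2, x=3685/16, v=0 → d = 3685/16
a_max = (55/8−0)/(11/8−0) = 5
max v = 55/4 over t∈[11/4,67/4] → v_max = 55/4
check: 55/4·(11/4+14) = 3685/16 ✓

d=3685/16 v_max=55/4 a_max=5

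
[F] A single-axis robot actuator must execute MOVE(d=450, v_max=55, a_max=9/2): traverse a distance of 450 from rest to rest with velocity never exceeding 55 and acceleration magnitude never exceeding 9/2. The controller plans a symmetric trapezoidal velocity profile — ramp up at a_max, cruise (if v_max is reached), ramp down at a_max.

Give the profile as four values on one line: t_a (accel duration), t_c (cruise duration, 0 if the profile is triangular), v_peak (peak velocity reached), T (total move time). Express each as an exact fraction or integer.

t_a=10 t_c=0 v_peak=45 T=20

(v_max)²/a_max = 55²/(9/2) = 6050/9
450 < 6050/9 → triangular
v_peak = √(450·9/2) = √2025 = 45
t_a = 45/(9/2) = 10; t_c = 0
T = 2·10 = 20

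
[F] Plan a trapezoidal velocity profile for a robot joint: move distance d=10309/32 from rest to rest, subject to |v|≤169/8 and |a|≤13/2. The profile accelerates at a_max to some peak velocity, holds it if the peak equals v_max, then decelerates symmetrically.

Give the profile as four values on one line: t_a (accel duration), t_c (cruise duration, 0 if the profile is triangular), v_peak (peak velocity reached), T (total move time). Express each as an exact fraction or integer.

v_max²/a_max = (169/8)²/(13/2) = 2197/32
10309/32 ≥ 2197/32 → trapezoidal
t_a = (169/8)/(13/2) = 13/4; v_peak = 169/8
d_cruise = 10309/32 − 2197/32 = 507/2; t_c = (507/2)/(169/8) = 12
T = 2·13/4 + 12 = 37/2

t_a=13/4 t_c=12 v_peak=169/8 T=37/2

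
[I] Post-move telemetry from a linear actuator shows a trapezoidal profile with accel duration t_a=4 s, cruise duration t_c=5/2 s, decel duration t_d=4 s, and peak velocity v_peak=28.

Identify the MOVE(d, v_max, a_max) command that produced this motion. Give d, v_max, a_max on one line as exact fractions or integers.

a_max = 28/4 = 7
d_a = ½·28·4 = 56; d_c = 28·5/2 = 70
d = 2·56 + 70 = 182
t_c = 5/2 > 0 so v_max = 28

d=182 v_max=28 a_max=7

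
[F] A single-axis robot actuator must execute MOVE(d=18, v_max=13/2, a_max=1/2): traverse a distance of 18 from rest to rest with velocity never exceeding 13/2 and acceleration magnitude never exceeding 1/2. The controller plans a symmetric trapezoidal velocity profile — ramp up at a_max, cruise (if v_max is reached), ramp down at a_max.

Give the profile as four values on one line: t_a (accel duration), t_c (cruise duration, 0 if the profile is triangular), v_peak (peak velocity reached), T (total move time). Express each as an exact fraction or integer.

v_max²/a_max = (13/2)²/(1/2) = 169/2
18 < 169/2 ⇒ no cruise
v_peak = √(18·1/2) = √9 = 3
t_a = 3/(1/2) = 6; t_c = 0
T = 2·6 = 12

t_a=6 t_c=0 v_peak=3 T=12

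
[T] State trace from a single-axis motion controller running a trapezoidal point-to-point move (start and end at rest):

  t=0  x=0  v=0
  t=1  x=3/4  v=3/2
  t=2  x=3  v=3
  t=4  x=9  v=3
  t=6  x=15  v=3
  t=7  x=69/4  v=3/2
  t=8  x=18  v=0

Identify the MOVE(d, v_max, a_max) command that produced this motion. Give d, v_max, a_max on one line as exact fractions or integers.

final state: t=8, x=18, v=0 → d = 18
a_max = (3/2−0)/(1−0) = 3/2
max v = 3 over t∈[2,6] → v_max = 3
check: 3·(2+4) = 18 ✓

d=18 v_max=3 a_max=3/2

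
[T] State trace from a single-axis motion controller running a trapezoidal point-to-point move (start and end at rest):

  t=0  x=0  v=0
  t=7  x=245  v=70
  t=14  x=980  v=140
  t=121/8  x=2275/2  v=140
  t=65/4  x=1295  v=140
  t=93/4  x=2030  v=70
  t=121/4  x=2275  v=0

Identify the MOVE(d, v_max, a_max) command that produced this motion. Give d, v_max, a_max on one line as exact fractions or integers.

final state: t=121/4, x=2275, v=0 → d = 2275
a_max = (70−0)/(7−0) = 10
max v = 140 over t∈[14,65/4] → v_max = 140
check: 140·(14+9/4) = 2275 ✓

d=2275 v_max=140 a_max=10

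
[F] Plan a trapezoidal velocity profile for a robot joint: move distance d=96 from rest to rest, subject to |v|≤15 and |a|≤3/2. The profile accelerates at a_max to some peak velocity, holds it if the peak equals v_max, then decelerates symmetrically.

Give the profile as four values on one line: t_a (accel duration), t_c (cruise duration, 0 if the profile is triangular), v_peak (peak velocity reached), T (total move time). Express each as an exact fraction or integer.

v_max²/a_max = 15²/(3/2) = 150
96 < 150 so t_c = 0
v_peak = √(96·3/2) = √144 = 12
t_a = 12/(3/2) = 8; t_c = 0
T = 2·8 = 16

t_a=8 t_c=0 v_peak=12 T=16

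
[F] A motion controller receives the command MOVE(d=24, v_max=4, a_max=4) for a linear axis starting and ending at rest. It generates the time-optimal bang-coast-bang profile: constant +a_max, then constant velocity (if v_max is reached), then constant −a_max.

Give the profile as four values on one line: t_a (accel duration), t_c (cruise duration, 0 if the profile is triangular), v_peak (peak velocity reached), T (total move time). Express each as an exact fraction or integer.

vₘ²/aₘ = 4²/4 = 4
24 ≥ 4 so v_max reached
t_a = 4/4 = 1; v_peak = 4
d_cruise = 24 − 4 = 20; t_c = 20/4 = 5
T = 2·1 + 5 = 7

t_a=1 t_c=5 v_peak=4 T=7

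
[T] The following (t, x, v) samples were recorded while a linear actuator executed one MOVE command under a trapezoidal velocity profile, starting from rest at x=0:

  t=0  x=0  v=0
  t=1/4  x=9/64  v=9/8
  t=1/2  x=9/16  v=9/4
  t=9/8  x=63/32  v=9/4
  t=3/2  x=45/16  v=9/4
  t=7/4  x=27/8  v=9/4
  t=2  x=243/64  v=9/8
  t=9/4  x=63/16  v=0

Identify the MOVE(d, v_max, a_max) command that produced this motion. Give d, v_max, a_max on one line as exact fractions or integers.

final state: t=9/4, x=63/16, v=0 → d = 63/16
a_max = (9/8−0)/(1/4−0) = 9/2
max v = 9/4 over t∈[1/2,7/4] → v_max = 9/4
check: 9/4·(1/2+5/4) = 63/16 ✓

d=63/16 v_max=9/4 a_max=9/2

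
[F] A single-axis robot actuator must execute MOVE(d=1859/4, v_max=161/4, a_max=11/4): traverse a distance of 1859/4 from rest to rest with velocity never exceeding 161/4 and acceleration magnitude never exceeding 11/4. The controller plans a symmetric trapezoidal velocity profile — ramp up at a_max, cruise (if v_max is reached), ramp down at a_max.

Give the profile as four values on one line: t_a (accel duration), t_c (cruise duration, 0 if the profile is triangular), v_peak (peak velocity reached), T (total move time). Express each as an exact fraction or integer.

(v_max)²/a_max = (161/4)²/(11/4) = 25921/44
1859/4 < 25921/44 ⇒ no cruise
v_peak = √(1859/4·11/4) = √(20449/16) = 143/4
t_a = (143/4)/(11/4) = 13; t_c = 0
T = 2·13 = 26

t_a=13 t_c=0 v_peak=143/4 T=26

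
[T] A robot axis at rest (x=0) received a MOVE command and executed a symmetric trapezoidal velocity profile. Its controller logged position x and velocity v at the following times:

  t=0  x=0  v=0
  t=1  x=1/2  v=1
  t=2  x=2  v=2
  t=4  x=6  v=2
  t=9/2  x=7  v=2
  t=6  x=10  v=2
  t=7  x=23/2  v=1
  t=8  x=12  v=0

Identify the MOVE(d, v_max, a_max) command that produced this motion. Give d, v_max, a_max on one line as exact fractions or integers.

d=12 v_max=2 a_max=1

final state: t=8, x=12, v=0 → d = 12
a_max = (1−0)/(1−0) = 1
max v = 2 over t∈[2,6] → v_max = 2
check: 2·(2+4) = 12 ✓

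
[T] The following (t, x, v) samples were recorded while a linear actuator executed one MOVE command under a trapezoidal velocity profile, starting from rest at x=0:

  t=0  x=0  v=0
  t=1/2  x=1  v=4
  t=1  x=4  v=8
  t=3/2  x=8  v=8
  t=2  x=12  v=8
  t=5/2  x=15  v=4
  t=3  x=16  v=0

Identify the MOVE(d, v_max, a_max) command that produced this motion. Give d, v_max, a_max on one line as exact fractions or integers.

final state: t=3, x=16, v=0 → d = 16
a_max = (4−0)/(1/2−0) = 8
max v = 8 over t∈[1,2] → v_max = 8
check: 8·(1+1) = 16 ✓

d=16 v_max=8 a_max=8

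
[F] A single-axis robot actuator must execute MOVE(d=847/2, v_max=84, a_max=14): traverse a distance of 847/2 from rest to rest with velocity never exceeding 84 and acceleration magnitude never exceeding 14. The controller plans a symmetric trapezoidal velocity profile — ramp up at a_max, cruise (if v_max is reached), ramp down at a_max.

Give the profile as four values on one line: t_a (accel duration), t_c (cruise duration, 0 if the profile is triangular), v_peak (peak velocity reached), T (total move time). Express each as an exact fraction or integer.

vₘ²/aₘ = 84²/14 = 504
847/2 < 504 → triangular
v_peak = √(847/2·14) = √5929 = 77
t_a = 77/14 = 11/2; t_c = 0
T = 2·11/2 = 11

t_a=11/2 t_c=0 v_peak=77 T=11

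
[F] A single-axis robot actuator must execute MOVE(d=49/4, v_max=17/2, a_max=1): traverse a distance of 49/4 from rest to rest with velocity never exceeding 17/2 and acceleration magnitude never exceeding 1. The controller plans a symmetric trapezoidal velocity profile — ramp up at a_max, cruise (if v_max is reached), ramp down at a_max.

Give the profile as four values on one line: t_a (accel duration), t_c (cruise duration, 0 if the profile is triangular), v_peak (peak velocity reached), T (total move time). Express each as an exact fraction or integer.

v_max²/a_max = (17/2)²/1 = 289/4
49/4 < 289/4 so t_c = 0
v_peak = √(49/4·1) = √(49/4) = 7/2
t_a = (7/2)/1 = 7/2; t_c = 0
T = 2·7/2 = 7

t_a=7/2 t_c=0 v_peak=7/2 T=7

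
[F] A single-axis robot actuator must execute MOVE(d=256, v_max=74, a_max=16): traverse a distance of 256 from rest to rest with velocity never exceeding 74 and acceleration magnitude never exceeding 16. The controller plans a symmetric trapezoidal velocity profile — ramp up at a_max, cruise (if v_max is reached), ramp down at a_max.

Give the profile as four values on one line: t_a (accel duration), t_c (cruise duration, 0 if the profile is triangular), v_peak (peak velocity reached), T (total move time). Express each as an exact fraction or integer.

t_a=4 t_c=0 v_peak=64 T=8

v_max²/a_max = 74²/16 = 1369/4
256 < 1369/4 ⇒ no cruise
v_peak = √(256·16) = √4096 = 64
t_a = 64/16 = 4; t_c = 0
T = 2·4 = 8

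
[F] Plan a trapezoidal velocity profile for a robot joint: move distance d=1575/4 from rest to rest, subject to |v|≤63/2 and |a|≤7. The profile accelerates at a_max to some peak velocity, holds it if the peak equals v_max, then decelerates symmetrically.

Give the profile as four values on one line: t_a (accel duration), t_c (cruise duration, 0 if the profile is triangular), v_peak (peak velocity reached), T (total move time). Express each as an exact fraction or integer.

t_a=9/2 t_c=8 v_peak=63/2 T=17

(v_max)²/a_max = (63/2)²/7 = 567/4
1575/4 ≥ 567/4 ⇒ cruise phase
t_a = (63/2)/7 = 9/2; v_peak = 63/2
d_cruise = 1575/4 − 567/4 = 252; t_c = 252/(63/2) = 8
T = 2·9/2 + 8 = 17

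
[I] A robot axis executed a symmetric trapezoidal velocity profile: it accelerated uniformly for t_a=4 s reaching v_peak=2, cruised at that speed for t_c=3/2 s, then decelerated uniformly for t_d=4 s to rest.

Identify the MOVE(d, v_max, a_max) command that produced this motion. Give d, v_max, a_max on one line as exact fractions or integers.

d=11 v_max=2 a_max=1/2

a_max = 2/4 = 1/2
d_a = ½·2·4 = 4; d_c = 2·3/2 = 3
d = 2·4 + 3 = 11
t_c = 3/2 > 0 ⇒ limit active, v_max = 2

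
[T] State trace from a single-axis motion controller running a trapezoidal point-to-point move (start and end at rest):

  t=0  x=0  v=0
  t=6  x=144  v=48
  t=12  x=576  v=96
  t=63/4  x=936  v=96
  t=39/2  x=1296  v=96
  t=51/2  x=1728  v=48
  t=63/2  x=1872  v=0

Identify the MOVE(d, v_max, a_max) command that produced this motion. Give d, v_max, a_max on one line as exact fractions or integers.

final state: t=63/2, x=1872, v=0 → d = 1872
a_max = (48−0)/(6−0) = 8
max v = 96 over t∈[12,39/2] → v_max = 96
check: 96·(12+15/2) = 1872 ✓

d=1872 v_max=96 a_max=8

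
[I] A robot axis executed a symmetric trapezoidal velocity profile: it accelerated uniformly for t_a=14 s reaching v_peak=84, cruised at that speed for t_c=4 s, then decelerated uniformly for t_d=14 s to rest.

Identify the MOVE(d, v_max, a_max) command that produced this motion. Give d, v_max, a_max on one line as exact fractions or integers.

d=1512 v_max=84 a_max=6

a_max = 84/14 = 6
d_a = ½·84·14 = 588; d_c = 84·4 = 336
d = 2·588 + 336 = 1512
t_c = 4 > 0 ⇒ limit active, v_max = 84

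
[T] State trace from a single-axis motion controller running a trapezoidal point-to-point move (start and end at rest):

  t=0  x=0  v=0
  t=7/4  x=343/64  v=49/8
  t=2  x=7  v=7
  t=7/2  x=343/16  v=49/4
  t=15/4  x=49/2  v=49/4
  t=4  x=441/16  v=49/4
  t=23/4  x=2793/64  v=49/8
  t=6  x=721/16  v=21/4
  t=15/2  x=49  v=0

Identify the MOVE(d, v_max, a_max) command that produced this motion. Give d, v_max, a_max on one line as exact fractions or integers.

d=49 v_max=49/4 a_max=7/2

final state: t=15/2, x=49, v=0 → d = 49
a_max = (49/8−0)/(7/4−0) = 7/2
max v = 49/4 over t∈[7/2,4] → v_max = 49/4
check: 49/4·(7/2+1/2) = 49 ✓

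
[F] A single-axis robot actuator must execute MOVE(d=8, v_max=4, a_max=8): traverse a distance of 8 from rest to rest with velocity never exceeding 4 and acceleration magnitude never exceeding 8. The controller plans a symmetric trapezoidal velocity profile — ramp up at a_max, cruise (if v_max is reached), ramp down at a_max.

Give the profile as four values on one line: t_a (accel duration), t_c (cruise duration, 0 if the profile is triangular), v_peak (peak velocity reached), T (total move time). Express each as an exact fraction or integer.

vₘ²/aₘ = 4²/8 = 2
8 ≥ 2 ⇒ cruise phase
t_a = 4/8 = 1/2; v_peak = 4
d_cruise = 8 − 2 = 6; t_c = 6/4 = 3/2
T = 2·1/2 + 3/2 = 5/2

t_a=1/2 t_c=3/2 v_peak=4 T=5/2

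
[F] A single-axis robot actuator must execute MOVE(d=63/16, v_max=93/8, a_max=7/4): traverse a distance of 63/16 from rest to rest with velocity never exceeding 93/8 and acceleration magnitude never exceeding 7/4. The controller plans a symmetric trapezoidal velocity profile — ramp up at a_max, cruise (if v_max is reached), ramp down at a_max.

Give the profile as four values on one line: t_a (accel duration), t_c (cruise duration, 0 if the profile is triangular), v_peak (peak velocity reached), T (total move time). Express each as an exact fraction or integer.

(v_max)²/a_max = (93/8)²/(7/4) = 8649/112
63/16 < 8649/112 so t_c = 0
v_peak = √(63/16·7/4) = √(441/64) = 21/8
t_a = (21/8)/(7/4) = 3/2; t_c = 0
T = 2·3/2 = 3

t_a=3/2 t_c=0 v_peak=21/8 T=3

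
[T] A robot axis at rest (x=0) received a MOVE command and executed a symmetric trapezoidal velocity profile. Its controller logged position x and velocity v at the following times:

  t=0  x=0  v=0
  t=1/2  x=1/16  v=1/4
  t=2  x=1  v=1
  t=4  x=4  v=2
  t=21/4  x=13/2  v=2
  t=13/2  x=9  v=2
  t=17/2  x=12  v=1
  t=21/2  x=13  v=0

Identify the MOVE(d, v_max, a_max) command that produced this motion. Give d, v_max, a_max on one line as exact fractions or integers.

d=13 v_max=2 a_max=1/2

final state: t=21/2, x=13, v=0 → d = 13
a_max = (1/4−0)/(1/2−0) = 1/2
max v = 2 over t∈[4,13/2] → v_max = 2
check: 2·(4+5/2) = 13 ✓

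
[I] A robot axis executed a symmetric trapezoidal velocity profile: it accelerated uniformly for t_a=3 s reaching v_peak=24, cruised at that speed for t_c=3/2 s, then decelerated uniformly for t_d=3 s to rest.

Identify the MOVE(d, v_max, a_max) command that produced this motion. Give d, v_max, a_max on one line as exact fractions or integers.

d=108 v_max=24 a_max=8

a_max = 24/3 = 8
d_a = ½·24·3 = 36; d_c = 24·3/2 = 36
d = 2·36 + 36 = 108
t_c = 3/2 > 0 ⇒ limit active, v_max = 24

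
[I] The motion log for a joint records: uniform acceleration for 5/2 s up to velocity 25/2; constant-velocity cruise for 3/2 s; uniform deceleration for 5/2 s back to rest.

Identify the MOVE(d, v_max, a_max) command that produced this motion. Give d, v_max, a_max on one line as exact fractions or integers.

a_max = (25/2)/(5/2) = 5
d_a = ½·25/2·5/2 = 125/8; d_c = 25/2·3/2 = 75/4
d = 2·125/8 + 75/4 = 50
t_c = 3/2 > 0 → v_max = v_peak = 25/2

d=50 v_max=25/2 a_max=5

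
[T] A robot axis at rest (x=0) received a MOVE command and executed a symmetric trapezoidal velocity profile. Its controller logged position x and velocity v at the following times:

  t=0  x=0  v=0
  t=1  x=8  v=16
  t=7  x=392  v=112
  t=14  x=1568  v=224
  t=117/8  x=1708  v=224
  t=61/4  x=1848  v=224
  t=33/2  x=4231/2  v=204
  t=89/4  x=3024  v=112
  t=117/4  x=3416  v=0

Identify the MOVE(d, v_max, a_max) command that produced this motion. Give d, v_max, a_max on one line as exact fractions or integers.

d=3416 v_max=224 a_max=16

final state: t=117/4, x=3416, v=0 → d = 3416
a_max = (16−0)/(1−0) = 16
max v = 224 over t∈[14,61/4] → v_max = 224
check: 224·(14+5/4) = 3416 ✓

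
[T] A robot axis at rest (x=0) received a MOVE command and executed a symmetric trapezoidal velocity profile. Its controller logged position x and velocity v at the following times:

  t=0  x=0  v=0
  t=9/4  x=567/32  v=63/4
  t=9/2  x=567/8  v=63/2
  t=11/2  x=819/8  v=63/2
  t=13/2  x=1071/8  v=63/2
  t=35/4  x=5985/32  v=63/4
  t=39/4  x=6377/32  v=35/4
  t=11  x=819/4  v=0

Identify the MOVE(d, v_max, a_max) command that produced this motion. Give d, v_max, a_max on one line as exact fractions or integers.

d=819/4 v_max=63/2 a_max=7

final state: t=11, x=819/4, v=0 → d = 819/4
a_max = (63/4−0)/(9/4−0) = 7
max v = 63/2 over t∈[9/2,13/2] → v_max = 63/2
check: 63/2·(9/2+2) = 819/4 ✓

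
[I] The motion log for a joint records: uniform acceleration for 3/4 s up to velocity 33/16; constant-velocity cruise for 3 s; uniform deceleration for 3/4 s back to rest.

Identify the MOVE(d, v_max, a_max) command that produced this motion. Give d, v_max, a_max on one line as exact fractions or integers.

a_max = (33/16)/(3/4) = 11/4
d_a = ½·33/16·3/4 = 99/128; d_c = 33/16·3 = 99/16
d = 2·99/128 + 99/16 = 495/64
t_c = 3 > 0 → v_max = v_peak = 33/16

d=495/64 v_max=33/16 a_max=11/4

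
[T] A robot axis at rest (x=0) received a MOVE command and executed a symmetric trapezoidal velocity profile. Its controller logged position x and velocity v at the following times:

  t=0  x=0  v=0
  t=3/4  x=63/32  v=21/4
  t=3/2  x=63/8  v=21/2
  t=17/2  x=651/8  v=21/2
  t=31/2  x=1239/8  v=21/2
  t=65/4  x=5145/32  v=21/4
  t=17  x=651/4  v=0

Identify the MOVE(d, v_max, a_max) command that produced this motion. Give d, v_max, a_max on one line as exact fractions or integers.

d=651/4 v_max=21/2 a_max=7

final state: t=17, x=651/4, v=0 → d = 651/4
a_max = (21/4−0)/(3/4−0) = 7
max v = 21/2 over t∈[3/2,31/2] → v_max = 21/2
check: 21/2·(3/2+14) = 651/4 ✓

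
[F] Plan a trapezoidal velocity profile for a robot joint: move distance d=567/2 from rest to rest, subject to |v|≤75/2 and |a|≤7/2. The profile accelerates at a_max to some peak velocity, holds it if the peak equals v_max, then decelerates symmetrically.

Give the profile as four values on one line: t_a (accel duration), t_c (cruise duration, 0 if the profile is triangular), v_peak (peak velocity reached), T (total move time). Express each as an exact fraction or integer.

t_a=9 t_c=0 v_peak=63/2 T=18

vₘ²/aₘ = (75/2)²/(7/2) = 5625/14
567/2 < 5625/14 → triangular
v_peak = √(567/2·7/2) = √(3969/4) = 63/2
t_a = (63/2)/(7/2) = 9; t_c = 0
T = 2·9 = 18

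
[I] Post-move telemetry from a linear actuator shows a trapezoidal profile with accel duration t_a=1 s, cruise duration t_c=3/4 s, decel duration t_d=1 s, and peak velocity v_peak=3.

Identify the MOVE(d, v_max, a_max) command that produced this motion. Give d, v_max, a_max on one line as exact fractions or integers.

d=21/4 v_max=3 a_max=3

a_max = 3/1 = 3
d_a = ½·3·1 = 3/2; d_c = 3·3/4 = 9/4
d = 2·3/2 + 9/4 = 21/4
t_c = 3/4 > 0 → v_max = v_peak = 3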